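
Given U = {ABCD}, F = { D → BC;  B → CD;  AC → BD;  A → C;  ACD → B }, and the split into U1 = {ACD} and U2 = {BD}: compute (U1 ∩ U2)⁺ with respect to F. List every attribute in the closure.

BCD

U1 ∩ U2 = {D}.
D → BC applies, adding BC
Closure: {BCD}.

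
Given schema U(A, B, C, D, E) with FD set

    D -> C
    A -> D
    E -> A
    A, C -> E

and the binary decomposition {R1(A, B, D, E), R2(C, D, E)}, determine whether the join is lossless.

Yes

Common attributes: R1 ∩ R2 = {D, E}.
Closure of {D, E}: D → C applies, adding C; E → A applies, adding A. So (D, E)⁺ = {A, C, D, E}.
This closure contains every attribute of R2, so R1 ∩ R2 → R2. The join is lossless.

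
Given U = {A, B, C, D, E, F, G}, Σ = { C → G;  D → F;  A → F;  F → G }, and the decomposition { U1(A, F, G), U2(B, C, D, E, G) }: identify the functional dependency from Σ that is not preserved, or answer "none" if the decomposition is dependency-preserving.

D → F

Check D → F: no single fragment contains all of {D, F}, and the restricted closure of {D} across the fragments never reaches {F}.
C → G is preserved.
A → F is preserved.
F → G is preserved.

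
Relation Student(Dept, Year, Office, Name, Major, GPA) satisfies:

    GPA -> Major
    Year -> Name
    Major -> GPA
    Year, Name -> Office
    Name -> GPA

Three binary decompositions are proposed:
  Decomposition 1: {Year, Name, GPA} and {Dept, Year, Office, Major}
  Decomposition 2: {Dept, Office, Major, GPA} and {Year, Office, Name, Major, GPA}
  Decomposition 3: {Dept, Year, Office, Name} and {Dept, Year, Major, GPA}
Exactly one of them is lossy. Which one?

Decomposition 2

Decomposition 1: common = {Year}, closure = {Year, Office, Name, Major, GPA} → lossless.
Decomposition 2: common = {Office, Major, GPA}, closure = {Office, Major, GPA} → lossy.
Decomposition 3: common = {Dept, Year}, closure = {Dept, Year, Office, Name, Major, GPA} → lossless.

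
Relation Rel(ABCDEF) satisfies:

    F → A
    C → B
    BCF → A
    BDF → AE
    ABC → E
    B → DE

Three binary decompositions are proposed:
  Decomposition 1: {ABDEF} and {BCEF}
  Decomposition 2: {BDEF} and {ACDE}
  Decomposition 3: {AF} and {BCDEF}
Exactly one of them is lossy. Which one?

Decomposition 1: common = {BEF}, closure = {ABDEF} → lossless.
Decomposition 2: common = {DE}, closure = {DE} → lossy.
Decomposition 3: common = {F}, closure = {AF} → lossless.

Decomposition 2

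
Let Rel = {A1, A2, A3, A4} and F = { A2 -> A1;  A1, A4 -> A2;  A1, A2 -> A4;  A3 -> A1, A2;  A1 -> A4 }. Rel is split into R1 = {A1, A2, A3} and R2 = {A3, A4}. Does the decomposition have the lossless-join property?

Yes

Common attributes: R1 ∩ R2 = {A3}.
Closure of {A3}: A3 → A1, A2 applies, adding A1, A2; A1 → A4 applies, adding A4. So (A3)⁺ = {A1, A2, A3, A4}.
This closure contains every attribute of R1, so R1 ∩ R2 → R1. The join is lossless.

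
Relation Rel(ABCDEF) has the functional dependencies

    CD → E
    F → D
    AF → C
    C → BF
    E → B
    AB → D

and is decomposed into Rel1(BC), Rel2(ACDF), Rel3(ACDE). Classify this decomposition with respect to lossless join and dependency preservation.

lossless but not dependency-preserving

Lossless test (chase): Rows 2 and 3 agree on CD; apply CD→E and equate their E entries. Rows 1 and 2 agree on C; apply C→BF and equate their BF entries. Rows 1 and 3 agree on C; apply C→BF and equate their BF entries. Rows 1 and 2 agree on F; apply F→D and equate their D entries. Rows 1 and 2 agree on CD; apply CD→E and equate their E entries. Row 2 is now all distinguished symbols — the join is lossless.
Dependency preservation: the restricted closure of {E} across the fragments never reaches {B}, so E → B cannot be enforced without a join — not preserved.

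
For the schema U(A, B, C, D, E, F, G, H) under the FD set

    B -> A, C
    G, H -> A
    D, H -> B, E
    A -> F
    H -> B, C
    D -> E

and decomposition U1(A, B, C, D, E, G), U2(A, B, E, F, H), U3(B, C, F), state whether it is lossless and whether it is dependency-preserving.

lossy but dependency-preserving

Lossless test (chase): Rows 1 and 2 agree on B; apply B→A, C and equate their A, C entries. Rows 1 and 3 agree on B; apply B→A, C and equate their A, C entries. Rows 1 and 2 agree on A; apply A→F and equate their F entries. No row becomes fully distinguished — the join is lossy.
Dependency preservation: G, H → A; D, H → B, E; H → B, C are not contained in any single fragment, but the restricted closure of each left-hand side across the fragments still reaches the right-hand side; the remaining FDs each lie inside some fragment. All dependencies are preserved.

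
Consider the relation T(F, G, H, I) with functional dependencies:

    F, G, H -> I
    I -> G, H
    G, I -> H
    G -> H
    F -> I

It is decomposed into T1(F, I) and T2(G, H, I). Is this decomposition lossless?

Common attributes: T1 ∩ T2 = {I}.
Closure of {I}: I → G, H applies, adding G, H. So (I)⁺ = {G, H, I}.
This closure contains every attribute of T2, so T1 ∩ T2 → T2. The join is lossless.

Yes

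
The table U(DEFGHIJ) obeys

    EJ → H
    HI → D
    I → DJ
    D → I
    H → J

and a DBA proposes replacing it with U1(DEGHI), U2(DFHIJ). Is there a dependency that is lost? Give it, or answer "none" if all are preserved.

EJ → H

Check EJ → H: no single fragment contains all of {EHJ}, and the restricted closure of {EJ} across the fragments never reaches {H}.
HI → D is preserved.
I → DJ is preserved.
D → I is preserved.
H → J is preserved.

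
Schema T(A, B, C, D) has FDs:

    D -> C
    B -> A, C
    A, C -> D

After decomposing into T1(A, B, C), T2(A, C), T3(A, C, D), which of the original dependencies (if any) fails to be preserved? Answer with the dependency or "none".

D → C lies within T3.
B → A, C lies within T1.
A, C → D lies within T3.
Every dependency is enforceable on the fragments, so the decomposition is dependency-preserving.

none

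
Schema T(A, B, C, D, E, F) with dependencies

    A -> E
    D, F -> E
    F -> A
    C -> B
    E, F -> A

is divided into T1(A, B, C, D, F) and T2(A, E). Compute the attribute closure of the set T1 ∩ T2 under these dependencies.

A, E

T1 ∩ T2 = {A}.
A → E applies, adding E
Closure: {A, E}.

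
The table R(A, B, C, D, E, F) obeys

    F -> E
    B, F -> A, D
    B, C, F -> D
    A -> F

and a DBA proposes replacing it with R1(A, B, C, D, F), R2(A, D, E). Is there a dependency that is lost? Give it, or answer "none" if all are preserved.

F -> E

Check F → E: no single fragment contains all of {E, F}, and the restricted closure of {F} across the fragments never reaches {E}.
B, F → A, D is preserved.
B, C, F → D is preserved.
A → F is preserved.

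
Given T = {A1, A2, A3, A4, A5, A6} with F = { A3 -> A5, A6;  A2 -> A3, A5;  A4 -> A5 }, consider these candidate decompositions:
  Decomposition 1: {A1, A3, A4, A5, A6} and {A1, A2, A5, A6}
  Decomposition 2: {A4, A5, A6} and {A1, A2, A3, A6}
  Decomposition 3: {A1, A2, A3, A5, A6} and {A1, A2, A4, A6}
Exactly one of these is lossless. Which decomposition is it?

Decomposition 1: common = {A1, A5, A6}, closure = {A1, A5, A6} → lossy.
Decomposition 2: common = {A6}, closure = {A6} → lossy.
Decomposition 3: common = {A1, A2, A6}, closure = {A1, A2, A3, A5, A6} → lossless.

Decomposition 3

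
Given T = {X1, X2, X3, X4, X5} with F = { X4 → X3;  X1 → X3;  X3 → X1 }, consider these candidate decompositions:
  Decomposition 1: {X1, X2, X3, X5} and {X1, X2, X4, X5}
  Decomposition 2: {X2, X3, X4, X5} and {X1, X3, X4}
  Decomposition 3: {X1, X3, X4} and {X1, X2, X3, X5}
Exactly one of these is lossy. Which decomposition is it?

Decomposition 3

Decomposition 1: common = {X1, X2, X5}, closure = {X1, X2, X3, X5} → lossless.
Decomposition 2: common = {X3, X4}, closure = {X1, X3, X4} → lossless.
Decomposition 3: common = {X1, X3}, closure = {X1, X3} → lossy.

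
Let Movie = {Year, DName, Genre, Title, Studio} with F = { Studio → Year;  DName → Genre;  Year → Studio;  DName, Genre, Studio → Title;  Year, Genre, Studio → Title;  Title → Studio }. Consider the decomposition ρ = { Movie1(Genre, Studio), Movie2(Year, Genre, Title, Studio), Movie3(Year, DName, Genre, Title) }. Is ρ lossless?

Yes

Chase test. Columns are Year, DName, Genre, Title, Studio; row i has aⱼ where attribute j ∈ Moviei, else bᵢⱼ.
Initial tableau (one row per fragment):
  row 1: b11 b12 a3 b14 a5
  row 2: a1 b22 a3 a4 a5
  row 3: a1 a2 a3 a4 b35
Rows 1 and 2 agree on Studio; apply Studio→Year and equate their Year entries.
Rows 1 and 3 agree on Year; apply Year→Studio and equate their Studio entries.
Rows 1 and 2 agree on Year, Genre, Studio; apply Year, Genre, Studio→Title and equate their Title entries.
Row 3 is now all distinguished symbols — the join is lossless.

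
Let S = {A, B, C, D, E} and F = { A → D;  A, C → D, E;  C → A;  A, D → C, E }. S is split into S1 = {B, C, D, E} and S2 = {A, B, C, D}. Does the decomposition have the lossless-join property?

Yes

Common attributes: S1 ∩ S2 = {B, C, D}.
Closure of {B, C, D}: C → A applies, adding A; A, D → C, E applies, adding E. So (B, C, D)⁺ = {A, B, C, D, E}.
This closure contains every attribute of S1, so S1 ∩ S2 → S1. The join is lossless.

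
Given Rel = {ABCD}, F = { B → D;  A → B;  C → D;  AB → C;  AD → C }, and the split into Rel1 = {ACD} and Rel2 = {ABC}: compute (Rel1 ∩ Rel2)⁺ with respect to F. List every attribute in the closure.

ABCD

Rel1 ∩ Rel2 = {AC}.
A → B applies, adding B
C → D applies, adding D
Closure: {ABCD}.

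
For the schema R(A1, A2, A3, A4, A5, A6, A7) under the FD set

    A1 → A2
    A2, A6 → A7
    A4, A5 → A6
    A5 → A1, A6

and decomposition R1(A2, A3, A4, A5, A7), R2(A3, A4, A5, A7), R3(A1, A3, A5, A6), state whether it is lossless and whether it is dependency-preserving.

lossless but not dependency-preserving

Lossless test (chase): Rows 1 and 2 agree on A4, A5; apply A4, A5→A6 and equate their A6 entries. Rows 1 and 2 agree on A5; apply A5→A1, A6 and equate their A1, A6 entries. Rows 1 and 3 agree on A5; apply A5→A1, A6 and equate their A1, A6 entries. Rows 1 and 2 agree on A1; apply A1→A2 and equate their A2 entries. Rows 1 and 3 agree on A1; apply A1→A2 and equate their A2 entries. Rows 1 and 3 agree on A2, A6; apply A2, A6→A7 and equate their A7 entries. Row 1 is now all distinguished symbols — the join is lossless.
Dependency preservation: the restricted closure of {A1} across the fragments never reaches {A2}, so A1 → A2 cannot be enforced without a join — not preserved.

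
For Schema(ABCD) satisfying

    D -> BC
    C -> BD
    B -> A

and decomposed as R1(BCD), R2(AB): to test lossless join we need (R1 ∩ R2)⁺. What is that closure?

R1 ∩ R2 = {B}.
B → A applies, adding A
Closure: {AB}.

AB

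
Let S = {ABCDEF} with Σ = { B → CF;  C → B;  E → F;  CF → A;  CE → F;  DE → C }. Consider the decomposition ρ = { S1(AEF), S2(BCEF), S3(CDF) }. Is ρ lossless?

No

Chase test. Columns are ABCDEF; row i has aⱼ where attribute j ∈ Si, else bᵢⱼ.
Initial tableau (one row per fragment):
  row 1: a1 b12 b13 b14 a5 a6
  row 2: b21 a2 a3 b24 a5 a6
  row 3: b31 b32 a3 a4 b35 a6
Rows 2 and 3 agree on C; apply C→B and equate their B entries.
Rows 2 and 3 agree on CF; apply CF→A and equate their A entries.
No row becomes fully distinguished — the join is lossy.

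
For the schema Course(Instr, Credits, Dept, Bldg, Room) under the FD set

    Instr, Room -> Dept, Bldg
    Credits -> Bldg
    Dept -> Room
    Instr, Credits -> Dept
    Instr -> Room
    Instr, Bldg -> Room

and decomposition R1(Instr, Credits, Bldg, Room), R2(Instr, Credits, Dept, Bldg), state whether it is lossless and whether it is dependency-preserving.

lossless but not dependency-preserving

Lossless test: (Instr, Credits, Bldg)⁺ = {Instr, Credits, Dept, Bldg, Room}, which contains all of one fragment — lossless.
Dependency preservation: the restricted closure of {Dept} across the fragments never reaches {Room}, so Dept → Room cannot be enforced without a join — not preserved.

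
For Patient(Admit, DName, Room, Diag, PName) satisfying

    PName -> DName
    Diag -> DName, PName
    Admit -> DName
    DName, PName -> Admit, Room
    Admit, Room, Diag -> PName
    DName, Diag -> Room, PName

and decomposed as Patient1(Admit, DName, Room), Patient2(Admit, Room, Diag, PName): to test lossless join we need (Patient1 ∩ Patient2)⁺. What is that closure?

Patient1 ∩ Patient2 = {Admit, Room}.
Admit → DName applies, adding DName
Closure: {Admit, DName, Room}.

Admit, DName, Room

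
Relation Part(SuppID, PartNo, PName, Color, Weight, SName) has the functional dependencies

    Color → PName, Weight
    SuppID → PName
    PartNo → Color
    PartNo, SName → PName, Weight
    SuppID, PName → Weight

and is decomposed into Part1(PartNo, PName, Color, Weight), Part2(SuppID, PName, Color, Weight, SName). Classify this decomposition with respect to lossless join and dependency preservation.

lossy but dependency-preserving

Lossless test: (PName, Color, Weight)⁺ = {PName, Color, Weight}, which is a superkey of neither fragment — lossy.
Dependency preservation: PartNo, SName → PName, Weight is not contained in any single fragment, but the restricted closure of its left-hand side across the fragments still reaches the right-hand side; the remaining FDs each lie inside some fragment. All dependencies are preserved.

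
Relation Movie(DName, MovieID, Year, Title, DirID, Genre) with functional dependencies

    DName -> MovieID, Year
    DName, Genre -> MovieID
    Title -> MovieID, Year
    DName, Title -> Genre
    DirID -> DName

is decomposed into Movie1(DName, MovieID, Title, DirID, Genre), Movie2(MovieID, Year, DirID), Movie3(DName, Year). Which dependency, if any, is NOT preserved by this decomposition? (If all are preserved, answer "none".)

Title -> MovieID, Year

Check Title → MovieID, Year: no single fragment contains all of {MovieID, Year, Title}, and the restricted closure of {Title} across the fragments never reaches {MovieID, Year}.
DName → MovieID, Year is preserved.
DName, Genre → MovieID is preserved.
DName, Title → Genre is preserved.
DirID → DName is preserved.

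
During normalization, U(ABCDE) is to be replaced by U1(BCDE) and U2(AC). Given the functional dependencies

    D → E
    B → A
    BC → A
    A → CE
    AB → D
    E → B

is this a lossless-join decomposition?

Common attributes: U1 ∩ U2 = {C}.
No dependency enlarges {C}, so (C)⁺ = {C}.
The closure contains neither all of U1 = {BCDE} nor all of U2 = {AC}, so the common attributes are not a superkey of either fragment. The join is lossy.

No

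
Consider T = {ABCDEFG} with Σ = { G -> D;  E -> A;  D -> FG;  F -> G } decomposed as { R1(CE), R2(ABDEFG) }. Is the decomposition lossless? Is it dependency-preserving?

Lossless test: (E)⁺ = {AE}, which is a superkey of neither fragment — lossy.
Dependency preservation: every FD's attributes lie within a single fragment, so each can be enforced locally — preserved.

lossy but dependency-preserving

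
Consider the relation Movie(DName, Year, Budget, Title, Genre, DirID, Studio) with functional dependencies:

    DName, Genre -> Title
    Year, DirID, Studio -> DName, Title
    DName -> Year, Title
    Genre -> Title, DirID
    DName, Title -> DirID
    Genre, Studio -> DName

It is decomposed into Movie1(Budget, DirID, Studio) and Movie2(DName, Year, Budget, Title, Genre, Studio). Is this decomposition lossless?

No

Common attributes: Movie1 ∩ Movie2 = {Budget, Studio}.
No dependency enlarges {Budget, Studio}, so (Budget, Studio)⁺ = {Budget, Studio}.
The closure contains neither all of Movie1 = {Budget, DirID, Studio} nor all of Movie2 = {DName, Year, Budget, Title, Genre, Studio}, so the common attributes are not a superkey of either fragment. The join is lossy.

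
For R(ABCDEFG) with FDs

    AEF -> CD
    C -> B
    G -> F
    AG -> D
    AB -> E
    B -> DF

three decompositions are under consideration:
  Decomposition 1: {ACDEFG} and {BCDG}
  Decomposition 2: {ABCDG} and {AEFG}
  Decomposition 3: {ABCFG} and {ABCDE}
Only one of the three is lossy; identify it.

Decomposition 1: common = {CDG}, closure = {BCDFG} → lossless.
Decomposition 2: common = {AG}, closure = {ADFG} → lossy.
Decomposition 3: common = {ABC}, closure = {ABCDEF} → lossless.

Decomposition 2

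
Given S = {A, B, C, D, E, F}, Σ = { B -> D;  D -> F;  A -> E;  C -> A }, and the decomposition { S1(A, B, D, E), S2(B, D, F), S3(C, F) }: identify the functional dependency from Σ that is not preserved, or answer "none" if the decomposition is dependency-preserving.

C -> A

Check C → A: no single fragment contains all of {A, C}, and the restricted closure of {C} across the fragments never reaches {A}.
B → D is preserved.
D → F is preserved.
A → E is preserved.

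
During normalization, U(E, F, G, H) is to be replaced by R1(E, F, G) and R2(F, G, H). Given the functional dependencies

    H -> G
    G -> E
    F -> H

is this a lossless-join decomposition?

Yes

Common attributes: R1 ∩ R2 = {F, G}.
Closure of {F, G}: G → E applies, adding E; F → H applies, adding H. So (F, G)⁺ = {E, F, G, H}.
This closure contains every attribute of R1, so R1 ∩ R2 → R1. The join is lossless.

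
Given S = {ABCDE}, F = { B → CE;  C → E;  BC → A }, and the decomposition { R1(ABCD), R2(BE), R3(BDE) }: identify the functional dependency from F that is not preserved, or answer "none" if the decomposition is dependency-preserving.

C → E

Check C → E: no single fragment contains all of {CE}, and the restricted closure of {C} across the fragments never reaches {E}.
B → CE is preserved.
BC → A is preserved.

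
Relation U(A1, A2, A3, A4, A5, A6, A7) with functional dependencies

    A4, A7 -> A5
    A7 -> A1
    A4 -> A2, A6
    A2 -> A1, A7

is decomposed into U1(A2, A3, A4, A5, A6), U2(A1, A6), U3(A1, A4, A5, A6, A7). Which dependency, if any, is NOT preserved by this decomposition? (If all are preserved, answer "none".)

A2 -> A1, A7

Check A2 → A1, A7: no single fragment contains all of {A1, A2, A7}, and the restricted closure of {A2} across the fragments never reaches {A1, A7}.
A4, A7 → A5 is preserved.
A7 → A1 is preserved.
A4 → A2, A6 is preserved.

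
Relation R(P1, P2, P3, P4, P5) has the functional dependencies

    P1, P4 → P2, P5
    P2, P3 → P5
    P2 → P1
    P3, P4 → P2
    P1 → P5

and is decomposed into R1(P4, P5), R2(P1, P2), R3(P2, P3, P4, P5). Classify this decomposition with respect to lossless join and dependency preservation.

Lossless test (chase): Rows 2 and 3 agree on P2; apply P2→P1 and equate their P1 entries. Rows 2 and 3 agree on P1; apply P1→P5 and equate their P5 entries. Row 3 is now all distinguished symbols — the join is lossless.
Dependency preservation: the restricted closure of {P1, P4} across the fragments never reaches {P2, P5}, so P1, P4 → P2, P5 cannot be enforced without a join — not preserved.

lossless but not dependency-preserving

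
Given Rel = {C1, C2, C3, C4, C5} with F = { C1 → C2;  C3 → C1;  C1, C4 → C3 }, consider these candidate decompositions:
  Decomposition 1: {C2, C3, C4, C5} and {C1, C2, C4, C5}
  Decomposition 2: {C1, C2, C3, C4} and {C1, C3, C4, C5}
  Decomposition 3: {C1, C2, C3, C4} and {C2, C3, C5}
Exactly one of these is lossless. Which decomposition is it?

Decomposition 1: common = {C2, C4, C5}, closure = {C2, C4, C5} → lossy.
Decomposition 2: common = {C1, C3, C4}, closure = {C1, C2, C3, C4} → lossless.
Decomposition 3: common = {C2, C3}, closure = {C1, C2, C3} → lossy.

Decomposition 2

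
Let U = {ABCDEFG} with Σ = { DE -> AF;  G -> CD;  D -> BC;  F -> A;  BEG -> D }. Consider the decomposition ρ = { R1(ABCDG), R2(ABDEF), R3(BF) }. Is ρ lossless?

No

Chase test. Columns are ABCDEFG; row i has aⱼ where attribute j ∈ Ri, else bᵢⱼ.
Initial tableau (one row per fragment):
  row 1: a1 a2 a3 a4 b15 b16 a7
  row 2: a1 a2 b23 a4 a5 a6 b27
  row 3: b31 a2 b33 b34 b35 a6 b37
Rows 1 and 2 agree on D; apply D→BC and equate their BC entries.
Rows 2 and 3 agree on F; apply F→A and equate their A entries.
No row becomes fully distinguished — the join is lossy.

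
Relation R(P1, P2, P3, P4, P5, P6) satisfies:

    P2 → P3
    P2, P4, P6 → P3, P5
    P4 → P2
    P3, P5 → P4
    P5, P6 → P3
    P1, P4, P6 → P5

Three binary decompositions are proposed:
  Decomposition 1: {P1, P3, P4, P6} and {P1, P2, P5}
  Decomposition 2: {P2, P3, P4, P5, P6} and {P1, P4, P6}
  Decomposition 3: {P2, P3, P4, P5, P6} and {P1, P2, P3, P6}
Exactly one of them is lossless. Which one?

Decomposition 1: common = {P1}, closure = {P1} → lossy.
Decomposition 2: common = {P4, P6}, closure = {P2, P3, P4, P5, P6} → lossless.
Decomposition 3: common = {P2, P3, P6}, closure = {P2, P3, P6} → lossy.

Decomposition 2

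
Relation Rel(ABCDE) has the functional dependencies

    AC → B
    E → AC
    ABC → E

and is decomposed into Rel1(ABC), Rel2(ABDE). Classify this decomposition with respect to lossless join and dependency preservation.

lossy and not dependency-preserving

Lossless test: (AB)⁺ = {AB}, which is a superkey of neither fragment — lossy.
Dependency preservation: the restricted closure of {E} across the fragments never reaches {AC}, so E → AC cannot be enforced without a join — not preserved.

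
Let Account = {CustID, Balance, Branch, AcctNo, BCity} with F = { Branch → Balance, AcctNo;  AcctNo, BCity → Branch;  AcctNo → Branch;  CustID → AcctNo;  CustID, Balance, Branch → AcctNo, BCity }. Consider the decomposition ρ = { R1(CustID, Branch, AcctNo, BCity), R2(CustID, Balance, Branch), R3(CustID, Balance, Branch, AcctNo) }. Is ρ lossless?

Yes

Chase test. Columns are CustID, Balance, Branch, AcctNo, BCity; row i has aⱼ where attribute j ∈ Ri, else bᵢⱼ.
Initial tableau (one row per fragment):
  row 1: a1 b12 a3 a4 a5
  row 2: a1 a2 a3 b24 b25
  row 3: a1 a2 a3 a4 b35
Rows 1 and 2 agree on Branch; apply Branch→Balance, AcctNo and equate their Balance, AcctNo entries.
Rows 1 and 2 agree on CustID, Balance, Branch; apply CustID, Balance, Branch→AcctNo, BCity and equate their AcctNo, BCity entries.
Rows 1 and 3 agree on CustID, Balance, Branch; apply CustID, Balance, Branch→AcctNo, BCity and equate their AcctNo, BCity entries.
Row 1 is now all distinguished symbols — the join is lossless.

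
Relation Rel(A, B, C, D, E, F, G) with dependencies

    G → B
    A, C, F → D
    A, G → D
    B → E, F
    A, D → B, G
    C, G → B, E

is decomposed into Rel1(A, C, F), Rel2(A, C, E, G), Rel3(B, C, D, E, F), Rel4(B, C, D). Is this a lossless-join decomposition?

Chase test. Columns are A, B, C, D, E, F, G; row i has aⱼ where attribute j ∈ Reli, else bᵢⱼ.
Initial tableau (one row per fragment):
  row 1: a1 b12 a3 b14 b15 a6 b17
  row 2: a1 b22 a3 b24 a5 b26 a7
  row 3: b31 a2 a3 a4 a5 a6 b37
  row 4: b41 a2 a3 a4 b45 b46 b47
Rows 3 and 4 agree on B; apply B→E, F and equate their E, F entries.
No row becomes fully distinguished — the join is lossy.

No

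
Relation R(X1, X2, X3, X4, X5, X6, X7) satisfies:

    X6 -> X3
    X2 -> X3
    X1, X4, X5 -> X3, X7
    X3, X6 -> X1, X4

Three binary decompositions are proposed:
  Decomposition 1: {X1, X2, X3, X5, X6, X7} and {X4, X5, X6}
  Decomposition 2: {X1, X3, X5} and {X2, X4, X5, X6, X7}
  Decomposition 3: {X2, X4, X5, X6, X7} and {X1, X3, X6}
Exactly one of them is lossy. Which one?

Decomposition 1: common = {X5, X6}, closure = {X1, X3, X4, X5, X6, X7} → lossless.
Decomposition 2: common = {X5}, closure = {X5} → lossy.
Decomposition 3: common = {X6}, closure = {X1, X3, X4, X6} → lossless.

Decomposition 2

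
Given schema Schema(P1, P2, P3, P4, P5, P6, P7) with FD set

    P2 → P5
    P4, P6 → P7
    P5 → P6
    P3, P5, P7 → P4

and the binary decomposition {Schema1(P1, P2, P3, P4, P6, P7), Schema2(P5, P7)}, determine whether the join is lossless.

No

Common attributes: Schema1 ∩ Schema2 = {P7}.
No dependency enlarges {P7}, so (P7)⁺ = {P7}.
The closure contains neither all of Schema1 = {P1, P2, P3, P4, P6, P7} nor all of Schema2 = {P5, P7}, so the common attributes are not a superkey of either fragment. The join is lossy.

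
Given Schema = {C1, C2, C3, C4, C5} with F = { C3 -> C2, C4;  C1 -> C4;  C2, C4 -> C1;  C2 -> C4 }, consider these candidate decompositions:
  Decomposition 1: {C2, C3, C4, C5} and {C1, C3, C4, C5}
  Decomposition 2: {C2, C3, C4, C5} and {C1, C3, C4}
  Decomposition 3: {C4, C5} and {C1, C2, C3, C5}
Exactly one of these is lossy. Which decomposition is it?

Decomposition 1: common = {C3, C4, C5}, closure = {C1, C2, C3, C4, C5} → lossless.
Decomposition 2: common = {C3, C4}, closure = {C1, C2, C3, C4} → lossless.
Decomposition 3: common = {C5}, closure = {C5} → lossy.

Decomposition 3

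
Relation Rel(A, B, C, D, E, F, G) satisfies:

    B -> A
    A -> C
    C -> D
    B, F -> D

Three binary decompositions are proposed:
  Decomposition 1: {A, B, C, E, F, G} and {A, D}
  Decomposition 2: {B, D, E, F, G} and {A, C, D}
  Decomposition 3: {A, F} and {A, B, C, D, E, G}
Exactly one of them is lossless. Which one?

Decomposition 1

Decomposition 1: common = {A}, closure = {A, C, D} → lossless.
Decomposition 2: common = {D}, closure = {D} → lossy.
Decomposition 3: common = {A}, closure = {A, C, D} → lossy.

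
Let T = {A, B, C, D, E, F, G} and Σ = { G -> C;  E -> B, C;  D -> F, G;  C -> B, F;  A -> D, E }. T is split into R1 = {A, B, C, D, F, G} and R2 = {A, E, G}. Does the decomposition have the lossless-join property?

Yes

Common attributes: R1 ∩ R2 = {A, G}.
Closure of {A, G}: G → C applies, adding C; C → B, F applies, adding B, F; A → D, E applies, adding D, E. So (A, G)⁺ = {A, B, C, D, E, F, G}.
This closure contains every attribute of R1, so R1 ∩ R2 → R1. The join is lossless.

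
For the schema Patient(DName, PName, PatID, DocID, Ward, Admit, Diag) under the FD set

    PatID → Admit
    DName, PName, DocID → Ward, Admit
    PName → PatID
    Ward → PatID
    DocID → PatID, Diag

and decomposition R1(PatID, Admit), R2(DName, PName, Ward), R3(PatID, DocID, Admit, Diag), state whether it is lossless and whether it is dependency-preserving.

lossy and not dependency-preserving

Lossless test (chase): applying each FD to every pair of rows produces no changes in the tableau, so no row becomes fully distinguished — the join is lossy.
Dependency preservation: the restricted closure of {DName, PName, DocID} across the fragments never reaches {Ward, Admit}, so DName, PName, DocID → Ward, Admit cannot be enforced without a join — not preserved.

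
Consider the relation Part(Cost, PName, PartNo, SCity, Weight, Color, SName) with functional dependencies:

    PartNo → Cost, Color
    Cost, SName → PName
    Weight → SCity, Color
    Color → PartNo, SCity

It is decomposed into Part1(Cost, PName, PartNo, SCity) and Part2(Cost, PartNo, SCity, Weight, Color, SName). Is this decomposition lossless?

Common attributes: Part1 ∩ Part2 = {Cost, PartNo, SCity}.
Closure of {Cost, PartNo, SCity}: PartNo → Cost, Color applies, adding Color. So (Cost, PartNo, SCity)⁺ = {Cost, PartNo, SCity, Color}.
The closure contains neither all of Part1 = {Cost, PName, PartNo, SCity} nor all of Part2 = {Cost, PartNo, SCity, Weight, Color, SName}, so the common attributes are not a superkey of either fragment. The join is lossy.

No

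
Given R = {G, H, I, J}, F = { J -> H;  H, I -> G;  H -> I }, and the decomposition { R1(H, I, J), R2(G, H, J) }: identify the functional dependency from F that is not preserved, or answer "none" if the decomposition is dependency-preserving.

none

J → H lies within R1.
H, I → G: restricted closure across fragments reaches G.
H → I lies within R1.
Every dependency is enforceable on the fragments, so the decomposition is dependency-preserving.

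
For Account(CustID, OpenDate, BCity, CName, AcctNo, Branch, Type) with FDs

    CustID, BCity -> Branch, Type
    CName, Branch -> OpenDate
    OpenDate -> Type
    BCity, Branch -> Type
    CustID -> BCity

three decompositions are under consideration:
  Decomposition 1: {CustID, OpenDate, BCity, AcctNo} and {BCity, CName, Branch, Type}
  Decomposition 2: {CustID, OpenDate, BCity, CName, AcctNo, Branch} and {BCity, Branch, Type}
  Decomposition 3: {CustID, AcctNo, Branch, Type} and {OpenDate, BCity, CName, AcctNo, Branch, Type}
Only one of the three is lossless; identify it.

Decomposition 1: common = {BCity}, closure = {BCity} → lossy.
Decomposition 2: common = {BCity, Branch}, closure = {BCity, Branch, Type} → lossless.
Decomposition 3: common = {AcctNo, Branch, Type}, closure = {AcctNo, Branch, Type} → lossy.

Decomposition 2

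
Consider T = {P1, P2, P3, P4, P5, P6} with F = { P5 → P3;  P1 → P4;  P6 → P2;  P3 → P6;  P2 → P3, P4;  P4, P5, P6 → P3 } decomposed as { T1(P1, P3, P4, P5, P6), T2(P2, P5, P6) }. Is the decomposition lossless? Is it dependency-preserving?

lossless and dependency-preserving

Lossless test: (P5, P6)⁺ = {P2, P3, P4, P5, P6}, which contains all of one fragment — lossless.
Dependency preservation: P2 → P3, P4 is not contained in any single fragment, but the restricted closure of its left-hand side across the fragments still reaches the right-hand side; the remaining FDs each lie inside some fragment. All dependencies are preserved.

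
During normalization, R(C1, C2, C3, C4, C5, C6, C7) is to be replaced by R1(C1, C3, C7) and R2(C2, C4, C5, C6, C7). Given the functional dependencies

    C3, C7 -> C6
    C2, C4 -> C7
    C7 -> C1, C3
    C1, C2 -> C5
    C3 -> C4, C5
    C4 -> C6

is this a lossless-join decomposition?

Common attributes: R1 ∩ R2 = {C7}.
Closure of {C7}: C7 → C1, C3 applies, adding C1, C3; C3 → C4, C5 applies, adding C4, C5; C4 → C6 applies, adding C6. So (C7)⁺ = {C1, C3, C4, C5, C6, C7}.
This closure contains every attribute of R1, so R1 ∩ R2 → R1. The join is lossless.

Yes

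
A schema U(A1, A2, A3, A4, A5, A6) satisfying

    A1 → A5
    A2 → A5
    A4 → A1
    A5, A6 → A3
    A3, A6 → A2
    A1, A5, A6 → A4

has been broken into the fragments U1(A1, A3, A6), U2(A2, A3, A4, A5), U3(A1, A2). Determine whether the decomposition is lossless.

Chase test. Columns are A1, A2, A3, A4, A5, A6; row i has aⱼ where attribute j ∈ Ui, else bᵢⱼ.
Initial tableau (one row per fragment):
  row 1: a1 b12 a3 b14 b15 a6
  row 2: b21 a2 a3 a4 a5 b26
  row 3: a1 a2 b33 b34 b35 b36
Rows 1 and 3 agree on A1; apply A1→A5 and equate their A5 entries.
Rows 2 and 3 agree on A2; apply A2→A5 and equate their A5 entries.
No row becomes fully distinguished — the join is lossy.

No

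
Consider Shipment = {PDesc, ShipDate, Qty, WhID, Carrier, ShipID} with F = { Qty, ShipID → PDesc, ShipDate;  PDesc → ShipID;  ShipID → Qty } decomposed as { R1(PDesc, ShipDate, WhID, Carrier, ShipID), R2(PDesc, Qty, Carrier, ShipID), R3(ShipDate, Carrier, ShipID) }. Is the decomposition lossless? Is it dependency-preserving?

lossless and dependency-preserving

Lossless test (chase): Rows 1 and 2 agree on ShipID; apply ShipID→Qty and equate their Qty entries. Rows 1 and 3 agree on ShipID; apply ShipID→Qty and equate their Qty entries. Rows 1 and 2 agree on Qty, ShipID; apply Qty, ShipID→PDesc, ShipDate and equate their PDesc, ShipDate entries. Rows 1 and 3 agree on Qty, ShipID; apply Qty, ShipID→PDesc, ShipDate and equate their PDesc, ShipDate entries. Row 1 is now all distinguished symbols — the join is lossless.
Dependency preservation: Qty, ShipID → PDesc, ShipDate is not contained in any single fragment, but the restricted closure of its left-hand side across the fragments still reaches the right-hand side; the remaining FDs each lie inside some fragment. All dependencies are preserved.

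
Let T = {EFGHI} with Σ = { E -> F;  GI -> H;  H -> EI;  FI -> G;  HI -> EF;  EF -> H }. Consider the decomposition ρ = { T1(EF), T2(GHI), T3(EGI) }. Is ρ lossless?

Yes

Chase test. Columns are EFGHI; row i has aⱼ where attribute j ∈ Ti, else bᵢⱼ.
Initial tableau (one row per fragment):
  row 1: a1 a2 b13 b14 b15
  row 2: b21 b22 a3 a4 a5
  row 3: a1 b32 a3 b34 a5
Rows 1 and 3 agree on E; apply E→F and equate their F entries.
Rows 2 and 3 agree on GI; apply GI→H and equate their H entries.
Rows 2 and 3 agree on H; apply H→EI and equate their EI entries.
Rows 2 and 3 agree on HI; apply HI→EF and equate their EF entries.
Rows 1 and 2 agree on EF; apply EF→H and equate their H entries.
Rows 1 and 2 agree on H; apply H→EI and equate their EI entries.
Rows 1 and 2 agree on FI; apply FI→G and equate their G entries.
Row 1 is now all distinguished symbols — the join is lossless.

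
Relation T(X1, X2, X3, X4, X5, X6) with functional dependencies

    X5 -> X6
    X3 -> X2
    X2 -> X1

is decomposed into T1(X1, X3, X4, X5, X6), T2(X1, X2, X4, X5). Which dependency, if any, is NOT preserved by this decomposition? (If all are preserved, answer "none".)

Check X3 → X2: no single fragment contains all of {X2, X3}, and the restricted closure of {X3} across the fragments never reaches {X2}.
X5 → X6 is preserved.
X2 → X1 is preserved.

X3 -> X2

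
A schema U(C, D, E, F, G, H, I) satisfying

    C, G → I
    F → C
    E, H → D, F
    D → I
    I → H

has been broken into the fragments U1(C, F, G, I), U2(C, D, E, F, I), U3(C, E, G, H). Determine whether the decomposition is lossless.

Chase test. Columns are C, D, E, F, G, H, I; row i has aⱼ where attribute j ∈ Ui, else bᵢⱼ.
Initial tableau (one row per fragment):
  row 1: a1 b12 b13 a4 a5 b16 a7
  row 2: a1 a2 a3 a4 b25 b26 a7
  row 3: a1 b32 a3 b34 a5 a6 b37
Rows 1 and 3 agree on C, G; apply C, G→I and equate their I entries.
Rows 1 and 2 agree on I; apply I→H and equate their H entries.
Rows 1 and 3 agree on I; apply I→H and equate their H entries.
Rows 2 and 3 agree on E, H; apply E, H→D, F and equate their D, F entries.
Row 3 is now all distinguished symbols — the join is lossless.

Yes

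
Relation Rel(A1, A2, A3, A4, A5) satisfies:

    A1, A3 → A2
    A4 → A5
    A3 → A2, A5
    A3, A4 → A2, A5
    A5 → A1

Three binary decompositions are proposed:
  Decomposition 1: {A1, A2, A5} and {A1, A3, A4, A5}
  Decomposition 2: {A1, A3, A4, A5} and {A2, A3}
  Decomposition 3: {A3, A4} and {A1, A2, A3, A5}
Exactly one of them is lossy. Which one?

Decomposition 1

Decomposition 1: common = {A1, A5}, closure = {A1, A5} → lossy.
Decomposition 2: common = {A3}, closure = {A1, A2, A3, A5} → lossless.
Decomposition 3: common = {A3}, closure = {A1, A2, A3, A5} → lossless.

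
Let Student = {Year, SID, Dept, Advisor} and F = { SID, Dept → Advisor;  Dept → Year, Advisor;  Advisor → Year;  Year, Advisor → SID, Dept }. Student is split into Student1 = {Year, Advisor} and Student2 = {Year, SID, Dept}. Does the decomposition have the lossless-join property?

No

Common attributes: Student1 ∩ Student2 = {Year}.
No dependency enlarges {Year}, so (Year)⁺ = {Year}.
The closure contains neither all of Student1 = {Year, Advisor} nor all of Student2 = {Year, SID, Dept}, so the common attributes are not a superkey of either fragment. The join is lossy.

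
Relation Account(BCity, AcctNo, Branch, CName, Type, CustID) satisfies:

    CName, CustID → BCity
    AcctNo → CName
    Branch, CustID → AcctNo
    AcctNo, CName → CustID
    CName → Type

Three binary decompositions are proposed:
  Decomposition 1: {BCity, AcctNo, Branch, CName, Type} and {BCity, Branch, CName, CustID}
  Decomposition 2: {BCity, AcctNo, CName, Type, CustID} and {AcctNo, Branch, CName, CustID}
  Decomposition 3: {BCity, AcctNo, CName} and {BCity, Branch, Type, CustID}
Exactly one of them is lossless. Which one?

Decomposition 2

Decomposition 1: common = {BCity, Branch, CName}, closure = {BCity, Branch, CName, Type} → lossy.
Decomposition 2: common = {AcctNo, CName, CustID}, closure = {BCity, AcctNo, CName, Type, CustID} → lossless.
Decomposition 3: common = {BCity}, closure = {BCity} → lossy.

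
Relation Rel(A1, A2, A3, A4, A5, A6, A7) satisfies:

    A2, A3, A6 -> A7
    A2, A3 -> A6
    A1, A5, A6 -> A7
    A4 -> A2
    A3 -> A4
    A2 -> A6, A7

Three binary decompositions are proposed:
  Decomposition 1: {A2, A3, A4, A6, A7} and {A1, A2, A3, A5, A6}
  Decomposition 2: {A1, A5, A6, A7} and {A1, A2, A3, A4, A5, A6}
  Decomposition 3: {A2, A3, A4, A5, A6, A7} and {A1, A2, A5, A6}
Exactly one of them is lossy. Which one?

Decomposition 3

Decomposition 1: common = {A2, A3, A6}, closure = {A2, A3, A4, A6, A7} → lossless.
Decomposition 2: common = {A1, A5, A6}, closure = {A1, A5, A6, A7} → lossless.
Decomposition 3: common = {A2, A5, A6}, closure = {A2, A5, A6, A7} → lossy.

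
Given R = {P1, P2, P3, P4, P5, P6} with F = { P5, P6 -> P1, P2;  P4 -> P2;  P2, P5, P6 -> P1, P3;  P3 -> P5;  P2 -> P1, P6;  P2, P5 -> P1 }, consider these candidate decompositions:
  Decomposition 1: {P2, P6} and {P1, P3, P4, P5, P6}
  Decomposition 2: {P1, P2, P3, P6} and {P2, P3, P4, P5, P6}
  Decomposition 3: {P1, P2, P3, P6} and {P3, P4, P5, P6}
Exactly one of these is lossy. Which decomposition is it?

Decomposition 1

Decomposition 1: common = {P6}, closure = {P6} → lossy.
Decomposition 2: common = {P2, P3, P6}, closure = {P1, P2, P3, P5, P6} → lossless.
Decomposition 3: common = {P3, P6}, closure = {P1, P2, P3, P5, P6} → lossless.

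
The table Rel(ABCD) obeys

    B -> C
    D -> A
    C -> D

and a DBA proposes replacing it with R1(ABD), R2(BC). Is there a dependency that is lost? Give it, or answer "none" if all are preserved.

Check C → D: no single fragment contains all of {CD}, and the restricted closure of {C} across the fragments never reaches {D}.
B → C is preserved.
D → A is preserved.

C -> D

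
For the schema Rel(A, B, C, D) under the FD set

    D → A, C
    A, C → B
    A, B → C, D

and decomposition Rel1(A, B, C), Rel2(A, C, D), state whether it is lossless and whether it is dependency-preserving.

lossless and dependency-preserving

Lossless test: (A, C)⁺ = {A, B, C, D}, which contains all of one fragment — lossless.
Dependency preservation: A, B → C, D is not contained in any single fragment, but the restricted closure of its left-hand side across the fragments still reaches the right-hand side; the remaining FDs each lie inside some fragment. All dependencies are preserved.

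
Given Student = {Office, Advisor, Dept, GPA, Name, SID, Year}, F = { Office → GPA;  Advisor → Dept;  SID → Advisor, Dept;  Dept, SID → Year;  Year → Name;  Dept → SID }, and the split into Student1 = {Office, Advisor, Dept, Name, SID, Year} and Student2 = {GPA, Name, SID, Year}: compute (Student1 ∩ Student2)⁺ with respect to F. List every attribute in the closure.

Advisor, Dept, Name, SID, Year

Student1 ∩ Student2 = {Name, SID, Year}.
SID → Advisor, Dept applies, adding Advisor, Dept
Closure: {Advisor, Dept, Name, SID, Year}.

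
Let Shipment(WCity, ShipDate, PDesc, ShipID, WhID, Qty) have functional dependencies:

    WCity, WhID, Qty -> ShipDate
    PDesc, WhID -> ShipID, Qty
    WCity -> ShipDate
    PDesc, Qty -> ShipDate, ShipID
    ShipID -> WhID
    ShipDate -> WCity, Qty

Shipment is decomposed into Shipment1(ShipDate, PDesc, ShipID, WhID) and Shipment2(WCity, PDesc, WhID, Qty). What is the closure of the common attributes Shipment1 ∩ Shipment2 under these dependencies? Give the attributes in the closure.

WCity, ShipDate, PDesc, ShipID, WhID, Qty

Shipment1 ∩ Shipment2 = {PDesc, WhID}.
PDesc, WhID → ShipID, Qty applies, adding ShipID, Qty
PDesc, Qty → ShipDate, ShipID applies, adding ShipDate
ShipDate → WCity, Qty applies, adding WCity
Closure: {WCity, ShipDate, PDesc, ShipID, WhID, Qty}.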